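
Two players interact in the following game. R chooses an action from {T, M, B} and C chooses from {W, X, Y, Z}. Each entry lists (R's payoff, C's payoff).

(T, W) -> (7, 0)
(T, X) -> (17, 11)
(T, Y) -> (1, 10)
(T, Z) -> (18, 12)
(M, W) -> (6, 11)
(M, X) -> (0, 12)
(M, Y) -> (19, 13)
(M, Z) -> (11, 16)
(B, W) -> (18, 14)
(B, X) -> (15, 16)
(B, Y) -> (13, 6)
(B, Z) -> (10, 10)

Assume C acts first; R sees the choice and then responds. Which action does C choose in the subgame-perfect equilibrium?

Backward induction with C moving first.
- W: R compares 7, 6, 18 and picks B; C would get 14.
- X: R compares 17, 0, 15 and picks T; C would get 11.
- Y: R compares 1, 19, 13 and picks M; C would get 13.
- Z: R compares 18, 11, 10 and picks T; C would get 12.
Maximizing over 14, 11, 13, 12, C chooses W. Subgame-perfect outcome: (B, W) with payoffs (18, 14).

W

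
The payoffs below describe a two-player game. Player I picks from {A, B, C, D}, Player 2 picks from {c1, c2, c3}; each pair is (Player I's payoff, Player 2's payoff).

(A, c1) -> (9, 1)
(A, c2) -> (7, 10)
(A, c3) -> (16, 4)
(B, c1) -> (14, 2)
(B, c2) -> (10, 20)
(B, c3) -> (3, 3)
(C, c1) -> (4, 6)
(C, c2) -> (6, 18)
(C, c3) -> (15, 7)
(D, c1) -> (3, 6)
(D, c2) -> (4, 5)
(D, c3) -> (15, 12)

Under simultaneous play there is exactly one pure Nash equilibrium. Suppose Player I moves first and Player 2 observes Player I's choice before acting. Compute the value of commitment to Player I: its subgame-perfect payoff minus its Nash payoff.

Solve by backward induction (Player I leads).
- A: Player 2 compares 1, 10, 4 and picks c2; Player I would get 7.
- B: Player 2 compares 2, 20, 3 and picks c2; Player I would get 10.
- C: Player 2 compares 6, 18, 7 and picks c2; Player I would get 6.
- D: Player 2 compares 6, 5, 12 and picks c3; Player I would get 15.
Among 7, 10, 6, 15, the best is 15 at D. Subgame-perfect outcome: (D, c3) with payoffs (15, 12).
Under simultaneous play:
Player I's best replies: c1→B; c2→B; c3→A.
Player 2's best replies: A→c2; B→c2; C→c2; D→c3.
Only (B, c2) has each player best-responding; Nash payoffs (10, 20).
Player I's commitment gain: 15 − 10 = 5.

5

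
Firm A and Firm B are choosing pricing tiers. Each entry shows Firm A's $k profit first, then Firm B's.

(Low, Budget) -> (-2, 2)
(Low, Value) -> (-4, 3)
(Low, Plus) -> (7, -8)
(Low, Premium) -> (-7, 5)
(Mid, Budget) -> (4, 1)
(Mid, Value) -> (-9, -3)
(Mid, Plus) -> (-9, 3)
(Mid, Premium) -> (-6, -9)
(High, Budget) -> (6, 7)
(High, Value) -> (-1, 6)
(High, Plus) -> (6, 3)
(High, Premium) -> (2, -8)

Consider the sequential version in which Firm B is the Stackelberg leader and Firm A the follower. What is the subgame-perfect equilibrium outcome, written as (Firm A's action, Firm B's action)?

Backward induction with Firm B moving first.
- Budget: BR = High, leader payoff 7.
- Value: BR = High, leader payoff 6.
- Plus: BR = Low, leader payoff -8.
- Premium: BR = High, leader payoff -8.
Among 7, 6, -8, -8, the best is 7 at Budget. Subgame-perfect outcome: (High, Budget) with payoffs (6, 7).

(High, Budget)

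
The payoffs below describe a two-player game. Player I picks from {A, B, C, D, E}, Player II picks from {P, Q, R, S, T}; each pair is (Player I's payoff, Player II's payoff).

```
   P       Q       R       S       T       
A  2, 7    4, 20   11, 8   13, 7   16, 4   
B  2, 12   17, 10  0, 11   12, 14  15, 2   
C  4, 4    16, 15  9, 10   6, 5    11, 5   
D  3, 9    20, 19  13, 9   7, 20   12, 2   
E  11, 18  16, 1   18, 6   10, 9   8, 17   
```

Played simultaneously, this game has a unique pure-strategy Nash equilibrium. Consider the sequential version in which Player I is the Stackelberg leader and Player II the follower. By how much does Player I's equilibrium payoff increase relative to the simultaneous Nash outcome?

5

Player II best-responds to each possible Player I move:
- A: Player II compares 7, 20, 8, 7, 4 and picks Q; Player I would get 4.
- B: Player II compares 12, 10, 11, 14, 2 and picks S; Player I would get 12.
- C: Player II compares 4, 15, 10, 5, 5 and picks Q; Player I would get 16.
- D: Player II compares 9, 19, 9, 20, 2 and picks S; Player I would get 7.
- E: Player II compares 18, 1, 6, 9, 17 and picks P; Player I would get 11.
Maximizing over 4, 12, 16, 7, 11, Player I chooses C. Subgame-perfect outcome: (C, Q) with payoffs (16, 15).
For the simultaneous game, intersect best replies.
Player I's best replies: P→E; Q→D; R→E; S→A; T→A.
Player II's best replies: A→Q; B→S; C→Q; D→S; E→P.
Only (E, P) has each player best-responding; Nash payoffs (11, 18).
Player I's commitment gain: 16 − 11 = 5.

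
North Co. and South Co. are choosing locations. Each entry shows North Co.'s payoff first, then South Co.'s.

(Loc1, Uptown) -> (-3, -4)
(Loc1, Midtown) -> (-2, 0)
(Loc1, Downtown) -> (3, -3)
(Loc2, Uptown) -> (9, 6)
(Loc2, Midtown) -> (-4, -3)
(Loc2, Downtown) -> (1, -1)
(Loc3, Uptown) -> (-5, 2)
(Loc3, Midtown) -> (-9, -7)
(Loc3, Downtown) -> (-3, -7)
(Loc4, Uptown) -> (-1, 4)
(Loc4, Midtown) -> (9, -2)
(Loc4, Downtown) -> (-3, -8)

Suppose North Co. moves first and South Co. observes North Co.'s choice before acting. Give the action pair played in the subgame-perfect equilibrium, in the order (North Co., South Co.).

(Loc2, Uptown)

Backward induction with North Co. moving first.
- Loc1: South Co. compares -4, 0, -3 and picks Midtown; North Co. would get -2.
- Loc2: South Co. compares 6, -3, -1 and picks Uptown; North Co. would get 9.
- Loc3: South Co. compares 2, -7, -7 and picks Uptown; North Co. would get -5.
- Loc4: South Co. compares 4, -2, -8 and picks Uptown; North Co. would get -1.
North Co.'s induced payoffs are -2, 9, -5, -1, so North Co. commits to Loc2. Subgame-perfect outcome: (Loc2, Uptown) with payoffs (9, 6).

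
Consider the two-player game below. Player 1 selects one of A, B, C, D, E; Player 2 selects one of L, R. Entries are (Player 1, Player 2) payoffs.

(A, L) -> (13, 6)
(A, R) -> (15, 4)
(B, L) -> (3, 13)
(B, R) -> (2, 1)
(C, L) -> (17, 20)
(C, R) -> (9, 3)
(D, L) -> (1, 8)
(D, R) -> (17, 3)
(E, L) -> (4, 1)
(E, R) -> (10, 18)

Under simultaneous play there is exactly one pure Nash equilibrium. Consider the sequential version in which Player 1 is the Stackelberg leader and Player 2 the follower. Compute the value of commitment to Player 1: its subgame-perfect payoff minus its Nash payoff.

0

Backward induction with Player 1 moving first.
- A → Player 2 plays L (best of 6, 4); Player 1 gets 13.
- B → Player 2 plays L (best of 13, 1); Player 1 gets 3.
- C → Player 2 plays L (best of 20, 3); Player 1 gets 17.
- D → Player 2 plays L (best of 8, 3); Player 1 gets 1.
- E → Player 2 plays R (best of 1, 18); Player 1 gets 10.
Among 13, 3, 17, 1, 10, the best is 17 at C. Subgame-perfect outcome: (C, L) with payoffs (17, 20).
For the simultaneous game, intersect best replies.
Player 1's best replies: L→C; R→D.
Player 2's best replies: A→L; B→L; C→L; D→L; E→R.
The unique mutual best reply is (C, L), giving (17, 20).
Player 1's commitment gain: 17 − 17 = 0.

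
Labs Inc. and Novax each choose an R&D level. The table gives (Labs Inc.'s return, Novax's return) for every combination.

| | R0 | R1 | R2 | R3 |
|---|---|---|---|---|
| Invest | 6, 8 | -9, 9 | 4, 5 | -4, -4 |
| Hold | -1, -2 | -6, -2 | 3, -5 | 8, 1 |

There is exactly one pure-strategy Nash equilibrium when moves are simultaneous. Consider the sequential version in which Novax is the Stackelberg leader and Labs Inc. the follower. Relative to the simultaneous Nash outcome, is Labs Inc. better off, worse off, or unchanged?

Labs Inc. best-responds to each possible Novax move:
- R0: Labs Inc. compares 6, -1 and picks Invest; Novax would get 8.
- R1: Labs Inc. compares -9, -6 and picks Hold; Novax would get -2.
- R2: Labs Inc. compares 4, 3 and picks Invest; Novax would get 5.
- R3: Labs Inc. compares -4, 8 and picks Hold; Novax would get 1.
Among 8, -2, 5, 1, the best is 8 at R0. Subgame-perfect outcome: (Invest, R0) with payoffs (6, 8).
Under simultaneous play:
Labs Inc.'s best replies: R0→Invest; R1→Hold; R2→Invest; R3→Hold.
Novax's best replies: Invest→R1; Hold→R3.
Only (Hold, R3) has each player best-responding; Nash payoffs (8, 1).
Labs Inc. earns 6 sequentially versus 8 at the Nash outcome: worse off.

worse off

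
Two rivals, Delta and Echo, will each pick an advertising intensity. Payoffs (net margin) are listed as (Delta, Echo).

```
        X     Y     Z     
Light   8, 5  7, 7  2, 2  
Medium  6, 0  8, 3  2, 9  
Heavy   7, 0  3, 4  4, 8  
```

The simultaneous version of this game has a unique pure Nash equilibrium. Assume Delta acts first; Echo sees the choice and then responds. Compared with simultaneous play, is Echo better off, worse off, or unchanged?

Backward induction with Delta moving first.
- Light: Echo compares 5, 7, 2 and picks Y; Delta would get 7.
- Medium: Echo compares 0, 3, 9 and picks Z; Delta would get 2.
- Heavy: Echo compares 0, 4, 8 and picks Z; Delta would get 4.
Among 7, 2, 4, the best is 7 at Light. Subgame-perfect outcome: (Light, Y) with payoffs (7, 7).
Now find the simultaneous Nash equilibrium.
Delta's best replies: X→Light; Y→Medium; Z→Heavy.
Echo's best replies: Light→Y; Medium→Z; Heavy→Z.
The unique mutual best reply is (Heavy, Z), giving (4, 8).
Echo earns 7 sequentially versus 8 at the Nash outcome: worse off.

worse off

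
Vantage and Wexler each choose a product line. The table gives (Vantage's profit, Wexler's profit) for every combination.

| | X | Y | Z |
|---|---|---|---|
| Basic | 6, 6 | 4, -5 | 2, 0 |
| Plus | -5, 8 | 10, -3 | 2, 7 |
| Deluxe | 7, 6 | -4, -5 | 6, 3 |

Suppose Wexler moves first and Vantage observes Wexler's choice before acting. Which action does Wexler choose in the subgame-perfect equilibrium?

Backward induction with Wexler moving first.
- X → Vantage plays Deluxe (best of 6, -5, 7); Wexler gets 6.
- Y → Vantage plays Plus (best of 4, 10, -4); Wexler gets -3.
- Z → Vantage plays Deluxe (best of 2, 2, 6); Wexler gets 3.
Among 6, -3, 3, the best is 6 at X. Subgame-perfect outcome: (Deluxe, X) with payoffs (7, 6).

X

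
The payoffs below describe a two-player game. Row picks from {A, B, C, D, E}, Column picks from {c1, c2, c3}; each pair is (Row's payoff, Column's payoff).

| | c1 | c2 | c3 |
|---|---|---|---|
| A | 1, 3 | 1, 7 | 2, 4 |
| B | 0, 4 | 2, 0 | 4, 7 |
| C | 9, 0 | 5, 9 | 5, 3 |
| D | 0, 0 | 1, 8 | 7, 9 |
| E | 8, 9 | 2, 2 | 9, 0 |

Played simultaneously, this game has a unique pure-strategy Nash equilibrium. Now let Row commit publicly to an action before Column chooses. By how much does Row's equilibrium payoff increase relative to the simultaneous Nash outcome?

Backward induction with Row moving first.
- A: BR = c2, leader payoff 1.
- B: BR = c3, leader payoff 4.
- C: BR = c2, leader payoff 5.
- D: BR = c3, leader payoff 7.
- E: BR = c1, leader payoff 8.
Among 1, 4, 5, 7, 8, the best is 8 at E. Subgame-perfect outcome: (E, c1) with payoffs (8, 9).
Under simultaneous play:
Row's best replies: c1→C; c2→C; c3→E.
Column's best replies: A→c2; B→c3; C→c2; D→c3; E→c1.
Only (C, c2) has each player best-responding; Nash payoffs (5, 9).
Row's commitment gain: 8 − 5 = 3.

3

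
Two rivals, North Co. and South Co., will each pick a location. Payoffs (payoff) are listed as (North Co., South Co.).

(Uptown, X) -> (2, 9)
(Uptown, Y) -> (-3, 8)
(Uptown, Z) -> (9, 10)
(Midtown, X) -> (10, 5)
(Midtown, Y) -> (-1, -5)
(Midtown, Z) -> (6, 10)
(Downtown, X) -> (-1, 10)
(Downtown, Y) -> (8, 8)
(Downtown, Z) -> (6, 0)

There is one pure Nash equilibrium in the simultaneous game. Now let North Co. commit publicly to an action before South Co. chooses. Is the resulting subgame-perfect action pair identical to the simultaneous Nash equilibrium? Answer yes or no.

Backward induction with North Co. moving first.
- Uptown: South Co. compares 9, 8, 10 and picks Z; North Co. would get 9.
- Midtown: South Co. compares 5, -5, 10 and picks Z; North Co. would get 6.
- Downtown: South Co. compares 10, 8, 0 and picks X; North Co. would get -1.
Maximizing over 9, 6, -1, North Co. chooses Uptown. Subgame-perfect outcome: (Uptown, Z) with payoffs (9, 10).
Now find the simultaneous Nash equilibrium.
North Co.'s best replies: X→Midtown; Y→Downtown; Z→Uptown.
South Co.'s best replies: Uptown→Z; Midtown→Z; Downtown→X.
Only (Uptown, Z) has each player best-responding; Nash payoffs (9, 10).
Sequential outcome (Uptown, Z) coincides with the Nash profile (Uptown, Z).

yes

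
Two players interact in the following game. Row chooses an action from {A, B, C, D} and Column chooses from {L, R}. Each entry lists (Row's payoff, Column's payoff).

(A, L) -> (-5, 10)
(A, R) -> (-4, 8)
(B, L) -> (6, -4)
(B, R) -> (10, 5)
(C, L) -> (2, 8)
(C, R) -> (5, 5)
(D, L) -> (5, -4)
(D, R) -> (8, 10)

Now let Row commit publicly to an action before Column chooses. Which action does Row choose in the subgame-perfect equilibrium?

Backward induction with Row moving first.
- A → Column plays L (best of 10, 8); Row gets -5.
- B → Column plays R (best of -4, 5); Row gets 10.
- C → Column plays L (best of 8, 5); Row gets 2.
- D → Column plays R (best of -4, 10); Row gets 8.
Row's induced payoffs are -5, 10, 2, 8, so Row commits to B. Subgame-perfect outcome: (B, R) with payoffs (10, 5).

B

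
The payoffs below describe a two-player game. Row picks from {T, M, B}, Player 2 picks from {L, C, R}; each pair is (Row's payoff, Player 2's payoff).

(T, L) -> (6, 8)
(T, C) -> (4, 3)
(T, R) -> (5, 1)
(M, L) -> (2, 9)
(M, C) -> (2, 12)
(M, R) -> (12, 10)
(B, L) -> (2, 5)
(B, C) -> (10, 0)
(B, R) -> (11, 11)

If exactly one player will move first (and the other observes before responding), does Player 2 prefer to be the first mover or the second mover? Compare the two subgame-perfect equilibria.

If Row leads: Player 2's best replies are T→L, M→C, B→R; Row's induced payoffs 6, 2, 11; outcome (B, R), payoffs (11, 11).
If Player 2 leads: Row's best replies are L→T, C→B, R→M; Player 2's induced payoffs 8, 0, 10; outcome (M, R), payoffs (12, 10).
Player 2 gets 10 moving first and 11 moving second, so Player 2 prefers to move second.

second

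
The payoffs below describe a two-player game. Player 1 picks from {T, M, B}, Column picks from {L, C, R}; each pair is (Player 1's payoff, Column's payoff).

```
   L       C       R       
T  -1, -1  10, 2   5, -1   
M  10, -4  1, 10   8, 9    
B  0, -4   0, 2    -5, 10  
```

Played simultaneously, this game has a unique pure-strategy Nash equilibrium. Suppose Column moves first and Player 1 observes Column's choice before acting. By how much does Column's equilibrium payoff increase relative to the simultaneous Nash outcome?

7

Backward induction with Column moving first.
- L: BR = M, leader payoff -4.
- C: BR = T, leader payoff 2.
- R: BR = M, leader payoff 9.
Column's induced payoffs are -4, 2, 9, so Column commits to R. Subgame-perfect outcome: (M, R) with payoffs (8, 9).
Now find the simultaneous Nash equilibrium.
Player 1's best replies: L→M; C→T; R→M.
Column's best replies: T→C; M→C; B→R.
The unique mutual best reply is (T, C), giving (10, 2).
Column's commitment gain: 9 − 2 = 7.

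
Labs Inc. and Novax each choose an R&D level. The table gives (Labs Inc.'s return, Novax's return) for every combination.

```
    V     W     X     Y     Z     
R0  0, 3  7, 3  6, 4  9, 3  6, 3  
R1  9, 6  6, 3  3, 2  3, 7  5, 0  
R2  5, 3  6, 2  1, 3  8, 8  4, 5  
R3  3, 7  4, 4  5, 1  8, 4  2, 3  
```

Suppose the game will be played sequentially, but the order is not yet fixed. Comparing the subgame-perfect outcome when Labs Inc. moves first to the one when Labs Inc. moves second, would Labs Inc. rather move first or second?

If Labs Inc. leads: Novax's best replies are R0→X, R1→Y, R2→Y, R3→V; Labs Inc.'s induced payoffs 6, 3, 8, 3; outcome (R2, Y), payoffs (8, 8).
If Novax leads: Labs Inc.'s best replies are V→R1, W→R0, X→R0, Y→R0, Z→R0; Novax's induced payoffs 6, 3, 4, 3, 3; outcome (R1, V), payoffs (9, 6).
Labs Inc. gets 8 moving first and 9 moving second, so Labs Inc. prefers to move second.

second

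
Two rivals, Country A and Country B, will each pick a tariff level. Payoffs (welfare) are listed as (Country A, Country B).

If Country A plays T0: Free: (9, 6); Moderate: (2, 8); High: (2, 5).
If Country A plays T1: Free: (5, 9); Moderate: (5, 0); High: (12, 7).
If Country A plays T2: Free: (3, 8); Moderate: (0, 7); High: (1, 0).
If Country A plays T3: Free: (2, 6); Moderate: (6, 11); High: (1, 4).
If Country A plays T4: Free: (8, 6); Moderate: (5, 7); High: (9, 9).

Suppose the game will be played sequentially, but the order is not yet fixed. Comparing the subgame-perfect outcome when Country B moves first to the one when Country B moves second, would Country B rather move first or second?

If Country A leads: Country B's best replies are T0→Moderate, T1→Free, T2→Free, T3→Moderate, T4→High; Country A's induced payoffs 2, 5, 3, 6, 9; outcome (T4, High), payoffs (9, 9).
If Country B leads: Country A's best replies are Free→T0, Moderate→T3, High→T1; Country B's induced payoffs 6, 11, 7; outcome (T3, Moderate), payoffs (6, 11).
Country B gets 11 moving first and 9 moving second, so Country B prefers to move first.

first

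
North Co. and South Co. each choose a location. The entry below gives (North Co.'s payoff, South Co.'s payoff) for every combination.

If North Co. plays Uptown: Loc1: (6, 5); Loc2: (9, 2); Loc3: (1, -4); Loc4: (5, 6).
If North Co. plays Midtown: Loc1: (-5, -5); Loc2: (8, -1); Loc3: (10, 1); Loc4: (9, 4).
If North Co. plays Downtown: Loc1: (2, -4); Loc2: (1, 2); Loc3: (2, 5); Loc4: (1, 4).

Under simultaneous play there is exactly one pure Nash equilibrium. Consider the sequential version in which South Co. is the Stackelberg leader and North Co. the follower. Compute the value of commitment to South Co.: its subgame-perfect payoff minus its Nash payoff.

1

Backward induction with South Co. moving first.
- Loc1: North Co. compares 6, -5, 2 and picks Uptown; South Co. would get 5.
- Loc2: North Co. compares 9, 8, 1 and picks Uptown; South Co. would get 2.
- Loc3: North Co. compares 1, 10, 2 and picks Midtown; South Co. would get 1.
- Loc4: North Co. compares 5, 9, 1 and picks Midtown; South Co. would get 4.
South Co.'s induced payoffs are 5, 2, 1, 4, so South Co. commits to Loc1. Subgame-perfect outcome: (Uptown, Loc1) with payoffs (6, 5).
For the simultaneous game, intersect best replies.
North Co.'s best replies: Loc1→Uptown; Loc2→Uptown; Loc3→Midtown; Loc4→Midtown.
South Co.'s best replies: Uptown→Loc4; Midtown→Loc4; Downtown→Loc3.
The unique mutual best reply is (Midtown, Loc4), giving (9, 4).
South Co.'s commitment gain: 5 − 4 = 1.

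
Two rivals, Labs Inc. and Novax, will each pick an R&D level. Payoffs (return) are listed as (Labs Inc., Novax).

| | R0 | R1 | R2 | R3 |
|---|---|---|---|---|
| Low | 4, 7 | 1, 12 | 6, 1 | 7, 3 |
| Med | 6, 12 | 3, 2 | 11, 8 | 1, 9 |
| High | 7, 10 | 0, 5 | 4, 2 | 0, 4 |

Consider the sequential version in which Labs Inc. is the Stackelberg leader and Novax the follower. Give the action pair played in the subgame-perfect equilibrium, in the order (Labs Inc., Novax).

Backward induction with Labs Inc. moving first.
- Low: BR = R1, leader payoff 1.
- Med: BR = R0, leader payoff 6.
- High: BR = R0, leader payoff 7.
Maximizing over 1, 6, 7, Labs Inc. chooses High. Subgame-perfect outcome: (High, R0) with payoffs (7, 10).

(High, R0)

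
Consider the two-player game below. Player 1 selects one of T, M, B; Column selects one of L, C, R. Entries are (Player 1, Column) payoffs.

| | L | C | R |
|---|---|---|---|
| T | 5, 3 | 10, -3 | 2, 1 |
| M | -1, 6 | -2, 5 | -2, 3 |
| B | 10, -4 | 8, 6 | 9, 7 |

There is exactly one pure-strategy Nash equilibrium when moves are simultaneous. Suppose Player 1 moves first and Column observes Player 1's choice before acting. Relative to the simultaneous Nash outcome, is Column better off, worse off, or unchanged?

unchanged

Solve by backward induction (Player 1 leads).
- T: BR = L, leader payoff 5.
- M: BR = L, leader payoff -1.
- B: BR = R, leader payoff 9.
Among 5, -1, 9, the best is 9 at B. Subgame-perfect outcome: (B, R) with payoffs (9, 7).
For the simultaneous game, intersect best replies.
Player 1's best replies: L→B; C→T; R→B.
Column's best replies: T→L; M→L; B→R.
Only (B, R) has each player best-responding; Nash payoffs (9, 7).
Column earns 7 sequentially versus 7 at the Nash outcome: unchanged.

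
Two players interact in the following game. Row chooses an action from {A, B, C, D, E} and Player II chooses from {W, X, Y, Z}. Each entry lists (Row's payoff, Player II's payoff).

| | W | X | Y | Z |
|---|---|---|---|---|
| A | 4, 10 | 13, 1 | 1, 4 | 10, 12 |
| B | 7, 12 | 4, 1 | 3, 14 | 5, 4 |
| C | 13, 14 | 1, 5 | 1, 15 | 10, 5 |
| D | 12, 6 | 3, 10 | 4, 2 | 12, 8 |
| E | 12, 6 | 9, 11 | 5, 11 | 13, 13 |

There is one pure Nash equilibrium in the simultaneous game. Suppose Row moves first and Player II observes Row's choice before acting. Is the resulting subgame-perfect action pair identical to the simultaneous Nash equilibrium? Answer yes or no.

yes

Player II best-responds to each possible Row move:
- A → Player II plays Z (best of 10, 1, 4, 12); Row gets 10.
- B → Player II plays Y (best of 12, 1, 14, 4); Row gets 3.
- C → Player II plays Y (best of 14, 5, 15, 5); Row gets 1.
- D → Player II plays X (best of 6, 10, 2, 8); Row gets 3.
- E → Player II plays Z (best of 6, 11, 11, 13); Row gets 13.
Row's induced payoffs are 10, 3, 1, 3, 13, so Row commits to E. Subgame-perfect outcome: (E, Z) with payoffs (13, 13).
Now find the simultaneous Nash equilibrium.
Row's best replies: W→C; X→A; Y→E; Z→E.
Player II's best replies: A→Z; B→Y; C→Y; D→X; E→Z.
Only (E, Z) has each player best-responding; Nash payoffs (13, 13).
Sequential outcome (E, Z) coincides with the Nash profile (E, Z).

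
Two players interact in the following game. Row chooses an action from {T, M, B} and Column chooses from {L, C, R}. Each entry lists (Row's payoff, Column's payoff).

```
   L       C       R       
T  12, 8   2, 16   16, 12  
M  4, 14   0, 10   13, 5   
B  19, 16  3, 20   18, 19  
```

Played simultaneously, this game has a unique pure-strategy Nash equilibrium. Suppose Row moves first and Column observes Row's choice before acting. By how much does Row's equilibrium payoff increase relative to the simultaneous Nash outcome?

Backward induction with Row moving first.
- T → Column plays C (best of 8, 16, 12); Row gets 2.
- M → Column plays L (best of 14, 10, 5); Row gets 4.
- B → Column plays C (best of 16, 20, 19); Row gets 3.
Row's induced payoffs are 2, 4, 3, so Row commits to M. Subgame-perfect outcome: (M, L) with payoffs (4, 14).
Under simultaneous play:
Row's best replies: L→B; C→B; R→B.
Column's best replies: T→C; M→L; B→C.
The unique mutual best reply is (B, C), giving (3, 20).
Row's commitment gain: 4 − 3 = 1.

1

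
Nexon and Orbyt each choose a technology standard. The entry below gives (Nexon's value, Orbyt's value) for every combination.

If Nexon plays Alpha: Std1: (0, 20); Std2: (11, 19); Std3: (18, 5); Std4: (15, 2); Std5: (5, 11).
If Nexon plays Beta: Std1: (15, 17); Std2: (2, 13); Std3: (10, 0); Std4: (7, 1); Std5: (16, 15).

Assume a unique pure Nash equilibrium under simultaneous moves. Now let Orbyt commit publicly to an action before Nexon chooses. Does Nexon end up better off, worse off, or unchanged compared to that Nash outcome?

Work backward from Nexon's decision.
- Std1 → Nexon plays Beta (best of 0, 15); Orbyt gets 17.
- Std2 → Nexon plays Alpha (best of 11, 2); Orbyt gets 19.
- Std3 → Nexon plays Alpha (best of 18, 10); Orbyt gets 5.
- Std4 → Nexon plays Alpha (best of 15, 7); Orbyt gets 2.
- Std5 → Nexon plays Beta (best of 5, 16); Orbyt gets 15.
Among 17, 19, 5, 2, 15, the best is 19 at Std2. Subgame-perfect outcome: (Alpha, Std2) with payoffs (11, 19).
Under simultaneous play:
Nexon's best replies: Std1→Beta; Std2→Alpha; Std3→Alpha; Std4→Alpha; Std5→Beta.
Orbyt's best replies: Alpha→Std1; Beta→Std1.
Only (Beta, Std1) has each player best-responding; Nash payoffs (15, 17).
Nexon earns 11 sequentially versus 15 at the Nash outcome: worse off.

worse off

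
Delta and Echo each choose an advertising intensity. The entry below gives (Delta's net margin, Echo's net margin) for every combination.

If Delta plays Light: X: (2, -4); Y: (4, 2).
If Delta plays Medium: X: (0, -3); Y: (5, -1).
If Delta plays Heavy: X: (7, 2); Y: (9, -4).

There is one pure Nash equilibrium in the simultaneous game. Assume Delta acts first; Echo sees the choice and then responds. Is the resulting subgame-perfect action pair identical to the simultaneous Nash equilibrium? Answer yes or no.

Echo best-responds to each possible Delta move:
- Light → Echo plays Y (best of -4, 2); Delta gets 4.
- Medium → Echo plays Y (best of -3, -1); Delta gets 5.
- Heavy → Echo plays X (best of 2, -4); Delta gets 7.
Maximizing over 4, 5, 7, Delta chooses Heavy. Subgame-perfect outcome: (Heavy, X) with payoffs (7, 2).
For the simultaneous game, intersect best replies.
Delta's best replies: X→Heavy; Y→Heavy.
Echo's best replies: Light→Y; Medium→Y; Heavy→X.
Only (Heavy, X) has each player best-responding; Nash payoffs (7, 2).
Sequential outcome (Heavy, X) coincides with the Nash profile (Heavy, X).

yes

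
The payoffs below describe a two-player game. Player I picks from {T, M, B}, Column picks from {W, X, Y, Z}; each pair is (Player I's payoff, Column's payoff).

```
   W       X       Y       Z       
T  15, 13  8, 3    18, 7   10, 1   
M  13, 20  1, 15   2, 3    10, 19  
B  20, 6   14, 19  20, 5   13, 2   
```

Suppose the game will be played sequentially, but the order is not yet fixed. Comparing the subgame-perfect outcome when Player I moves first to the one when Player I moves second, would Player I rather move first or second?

first

If Player I leads: Column's best replies are T→W, M→W, B→X; Player I's induced payoffs 15, 13, 14; outcome (T, W), payoffs (15, 13).
If Column leads: Player I's best replies are W→B, X→B, Y→B, Z→B; Column's induced payoffs 6, 19, 5, 2; outcome (B, X), payoffs (14, 19).
Player I gets 15 moving first and 14 moving second, so Player I prefers to move first.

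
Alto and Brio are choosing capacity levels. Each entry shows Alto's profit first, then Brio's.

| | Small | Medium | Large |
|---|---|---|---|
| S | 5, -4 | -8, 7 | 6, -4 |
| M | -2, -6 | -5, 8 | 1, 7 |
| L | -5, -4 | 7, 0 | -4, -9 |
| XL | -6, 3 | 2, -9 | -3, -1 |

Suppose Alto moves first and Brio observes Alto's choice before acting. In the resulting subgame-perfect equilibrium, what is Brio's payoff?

Backward induction with Alto moving first.
- S → Brio plays Medium (best of -4, 7, -4); Alto gets -8.
- M → Brio plays Medium (best of -6, 8, 7); Alto gets -5.
- L → Brio plays Medium (best of -4, 0, -9); Alto gets 7.
- XL → Brio plays Small (best of 3, -9, -1); Alto gets -6.
Alto's induced payoffs are -8, -5, 7, -6, so Alto commits to L. Subgame-perfect outcome: (L, Medium) with payoffs (7, 0).

0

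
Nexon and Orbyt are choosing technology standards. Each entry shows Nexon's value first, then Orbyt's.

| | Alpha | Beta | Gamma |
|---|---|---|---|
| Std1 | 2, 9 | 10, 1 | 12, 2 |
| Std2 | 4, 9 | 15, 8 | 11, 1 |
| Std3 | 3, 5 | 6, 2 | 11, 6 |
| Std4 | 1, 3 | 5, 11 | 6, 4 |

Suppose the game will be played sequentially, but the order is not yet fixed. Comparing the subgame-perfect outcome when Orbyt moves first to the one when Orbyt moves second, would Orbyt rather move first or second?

If Nexon leads: Orbyt's best replies are Std1→Alpha, Std2→Alpha, Std3→Gamma, Std4→Beta; Nexon's induced payoffs 2, 4, 11, 5; outcome (Std3, Gamma), payoffs (11, 6).
If Orbyt leads: Nexon's best replies are Alpha→Std2, Beta→Std2, Gamma→Std1; Orbyt's induced payoffs 9, 8, 2; outcome (Std2, Alpha), payoffs (4, 9).
Orbyt gets 9 moving first and 6 moving second, so Orbyt prefers to move first.

first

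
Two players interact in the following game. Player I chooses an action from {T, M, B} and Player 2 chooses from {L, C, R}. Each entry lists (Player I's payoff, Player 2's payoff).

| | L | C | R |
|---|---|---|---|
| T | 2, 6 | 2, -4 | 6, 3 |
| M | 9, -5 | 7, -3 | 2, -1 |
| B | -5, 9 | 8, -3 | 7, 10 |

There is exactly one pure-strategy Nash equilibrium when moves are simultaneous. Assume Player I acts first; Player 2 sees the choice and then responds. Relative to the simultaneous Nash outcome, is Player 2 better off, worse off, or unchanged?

unchanged

Player 2 best-responds to each possible Player I move:
- T: Player 2 compares 6, -4, 3 and picks L; Player I would get 2.
- M: Player 2 compares -5, -3, -1 and picks R; Player I would get 2.
- B: Player 2 compares 9, -3, 10 and picks R; Player I would get 7.
Player I's induced payoffs are 2, 2, 7, so Player I commits to B. Subgame-perfect outcome: (B, R) with payoffs (7, 10).
Under simultaneous play:
Player I's best replies: L→M; C→B; R→B.
Player 2's best replies: T→L; M→R; B→R.
Only (B, R) has each player best-responding; Nash payoffs (7, 10).
Player 2 earns 10 sequentially versus 10 at the Nash outcome: unchanged.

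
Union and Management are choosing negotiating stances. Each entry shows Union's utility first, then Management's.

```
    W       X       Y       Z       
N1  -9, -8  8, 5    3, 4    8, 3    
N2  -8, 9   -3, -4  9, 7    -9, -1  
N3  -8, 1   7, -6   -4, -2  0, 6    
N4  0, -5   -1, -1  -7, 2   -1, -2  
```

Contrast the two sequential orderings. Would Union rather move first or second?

If Union leads: Management's best replies are N1→X, N2→W, N3→Z, N4→Y; Union's induced payoffs 8, -8, 0, -7; outcome (N1, X), payoffs (8, 5).
If Management leads: Union's best replies are W→N4, X→N1, Y→N2, Z→N1; Management's induced payoffs -5, 5, 7, 3; outcome (N2, Y), payoffs (9, 7).
Union gets 8 moving first and 9 moving second, so Union prefers to move second.

second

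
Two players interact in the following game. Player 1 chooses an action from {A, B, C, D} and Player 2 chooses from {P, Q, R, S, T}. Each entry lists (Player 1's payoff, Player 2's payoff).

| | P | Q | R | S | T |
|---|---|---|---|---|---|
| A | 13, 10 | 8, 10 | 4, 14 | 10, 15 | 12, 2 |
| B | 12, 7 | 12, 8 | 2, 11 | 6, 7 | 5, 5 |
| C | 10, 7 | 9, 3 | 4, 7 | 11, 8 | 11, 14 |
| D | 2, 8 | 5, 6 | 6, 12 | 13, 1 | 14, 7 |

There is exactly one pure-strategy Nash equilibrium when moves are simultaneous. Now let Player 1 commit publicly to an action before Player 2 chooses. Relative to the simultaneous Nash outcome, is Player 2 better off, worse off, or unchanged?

Work backward from Player 2's decision.
- A: BR = S, leader payoff 10.
- B: BR = R, leader payoff 2.
- C: BR = T, leader payoff 11.
- D: BR = R, leader payoff 6.
Among 10, 2, 11, 6, the best is 11 at C. Subgame-perfect outcome: (C, T) with payoffs (11, 14).
Under simultaneous play:
Player 1's best replies: P→A; Q→B; R→D; S→D; T→D.
Player 2's best replies: A→S; B→R; C→T; D→R.
The unique mutual best reply is (D, R), giving (6, 12).
Player 2 earns 14 sequentially versus 12 at the Nash outcome: better off.

better off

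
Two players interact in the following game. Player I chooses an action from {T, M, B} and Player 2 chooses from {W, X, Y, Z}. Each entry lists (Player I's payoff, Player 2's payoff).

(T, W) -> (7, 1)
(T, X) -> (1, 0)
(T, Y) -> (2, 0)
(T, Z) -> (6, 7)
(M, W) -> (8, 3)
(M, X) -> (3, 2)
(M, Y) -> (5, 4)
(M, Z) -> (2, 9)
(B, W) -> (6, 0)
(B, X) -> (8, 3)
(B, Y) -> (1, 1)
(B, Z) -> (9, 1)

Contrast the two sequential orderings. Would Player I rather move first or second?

If Player I leads: Player 2's best replies are T→Z, M→Z, B→X; Player I's induced payoffs 6, 2, 8; outcome (B, X), payoffs (8, 3).
If Player 2 leads: Player I's best replies are W→M, X→B, Y→M, Z→B; Player 2's induced payoffs 3, 3, 4, 1; outcome (M, Y), payoffs (5, 4).
Player I gets 8 moving first and 5 moving second, so Player I prefers to move first.

first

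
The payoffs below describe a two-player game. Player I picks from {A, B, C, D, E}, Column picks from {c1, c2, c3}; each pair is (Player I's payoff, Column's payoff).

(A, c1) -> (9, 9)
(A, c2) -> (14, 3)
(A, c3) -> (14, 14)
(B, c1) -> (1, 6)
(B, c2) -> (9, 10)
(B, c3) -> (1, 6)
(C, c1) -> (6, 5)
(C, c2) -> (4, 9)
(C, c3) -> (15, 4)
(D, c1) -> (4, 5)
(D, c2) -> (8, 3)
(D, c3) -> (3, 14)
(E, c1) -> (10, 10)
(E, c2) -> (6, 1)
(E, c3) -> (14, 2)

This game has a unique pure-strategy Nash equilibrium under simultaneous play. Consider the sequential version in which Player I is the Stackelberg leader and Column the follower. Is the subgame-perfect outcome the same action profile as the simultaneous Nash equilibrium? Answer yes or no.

Column best-responds to each possible Player I move:
- A → Column plays c3 (best of 9, 3, 14); Player I gets 14.
- B → Column plays c2 (best of 6, 10, 6); Player I gets 9.
- C → Column plays c2 (best of 5, 9, 4); Player I gets 4.
- D → Column plays c3 (best of 5, 3, 14); Player I gets 3.
- E → Column plays c1 (best of 10, 1, 2); Player I gets 10.
Maximizing over 14, 9, 4, 3, 10, Player I chooses A. Subgame-perfect outcome: (A, c3) with payoffs (14, 14).
For the simultaneous game, intersect best replies.
Player I's best replies: c1→E; c2→A; c3→C.
Column's best replies: A→c3; B→c2; C→c2; D→c3; E→c1.
The unique mutual best reply is (E, c1), giving (10, 10).
Sequential outcome (A, c3) differs from the Nash profile (E, c1).

no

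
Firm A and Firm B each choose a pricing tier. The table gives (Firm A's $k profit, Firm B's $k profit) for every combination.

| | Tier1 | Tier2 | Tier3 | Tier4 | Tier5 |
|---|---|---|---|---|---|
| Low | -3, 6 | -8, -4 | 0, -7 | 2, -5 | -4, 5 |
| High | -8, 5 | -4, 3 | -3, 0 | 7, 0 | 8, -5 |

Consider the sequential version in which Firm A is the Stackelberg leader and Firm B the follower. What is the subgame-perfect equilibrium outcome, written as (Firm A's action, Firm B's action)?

Firm B best-responds to each possible Firm A move:
- Low: BR = Tier1, leader payoff -3.
- High: BR = Tier1, leader payoff -8.
Maximizing over -3, -8, Firm A chooses Low. Subgame-perfect outcome: (Low, Tier1) with payoffs (-3, 6).

(Low, Tier1)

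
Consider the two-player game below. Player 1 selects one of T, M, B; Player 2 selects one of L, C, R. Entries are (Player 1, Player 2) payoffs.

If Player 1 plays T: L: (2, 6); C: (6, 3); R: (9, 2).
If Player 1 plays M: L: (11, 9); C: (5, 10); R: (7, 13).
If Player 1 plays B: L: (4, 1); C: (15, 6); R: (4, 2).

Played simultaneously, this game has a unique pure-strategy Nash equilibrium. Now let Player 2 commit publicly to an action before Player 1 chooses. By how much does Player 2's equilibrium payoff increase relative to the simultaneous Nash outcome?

Player 1 best-responds to each possible Player 2 move:
- L: BR = M, leader payoff 9.
- C: BR = B, leader payoff 6.
- R: BR = T, leader payoff 2.
Player 2's induced payoffs are 9, 6, 2, so Player 2 commits to L. Subgame-perfect outcome: (M, L) with payoffs (11, 9).
Under simultaneous play:
Player 1's best replies: L→M; C→B; R→T.
Player 2's best replies: T→L; M→R; B→C.
The unique mutual best reply is (B, C), giving (15, 6).
Player 2's commitment gain: 9 − 6 = 3.

3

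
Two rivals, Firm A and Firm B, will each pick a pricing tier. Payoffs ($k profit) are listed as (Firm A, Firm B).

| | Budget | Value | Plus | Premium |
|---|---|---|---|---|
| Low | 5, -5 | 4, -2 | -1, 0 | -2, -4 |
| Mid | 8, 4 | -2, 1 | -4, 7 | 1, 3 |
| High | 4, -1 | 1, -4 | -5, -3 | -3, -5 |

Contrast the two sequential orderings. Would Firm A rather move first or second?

If Firm A leads: Firm B's best replies are Low→Plus, Mid→Plus, High→Budget; Firm A's induced payoffs -1, -4, 4; outcome (High, Budget), payoffs (4, -1).
If Firm B leads: Firm A's best replies are Budget→Mid, Value→Low, Plus→Low, Premium→Mid; Firm B's induced payoffs 4, -2, 0, 3; outcome (Mid, Budget), payoffs (8, 4).
Firm A gets 4 moving first and 8 moving second, so Firm A prefers to move second.

second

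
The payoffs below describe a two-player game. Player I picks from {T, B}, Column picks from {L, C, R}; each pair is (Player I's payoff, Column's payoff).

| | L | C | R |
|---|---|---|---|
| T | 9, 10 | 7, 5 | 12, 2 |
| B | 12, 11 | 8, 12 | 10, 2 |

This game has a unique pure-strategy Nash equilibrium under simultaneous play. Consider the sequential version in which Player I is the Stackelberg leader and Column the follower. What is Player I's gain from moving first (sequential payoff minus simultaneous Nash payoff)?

1

Work backward from Column's decision.
- T → Column plays L (best of 10, 5, 2); Player I gets 9.
- B → Column plays C (best of 11, 12, 2); Player I gets 8.
Player I's induced payoffs are 9, 8, so Player I commits to T. Subgame-perfect outcome: (T, L) with payoffs (9, 10).
For the simultaneous game, intersect best replies.
Player I's best replies: L→B; C→B; R→T.
Column's best replies: T→L; B→C.
Only (B, C) has each player best-responding; Nash payoffs (8, 12).
Player I's commitment gain: 9 − 8 = 1.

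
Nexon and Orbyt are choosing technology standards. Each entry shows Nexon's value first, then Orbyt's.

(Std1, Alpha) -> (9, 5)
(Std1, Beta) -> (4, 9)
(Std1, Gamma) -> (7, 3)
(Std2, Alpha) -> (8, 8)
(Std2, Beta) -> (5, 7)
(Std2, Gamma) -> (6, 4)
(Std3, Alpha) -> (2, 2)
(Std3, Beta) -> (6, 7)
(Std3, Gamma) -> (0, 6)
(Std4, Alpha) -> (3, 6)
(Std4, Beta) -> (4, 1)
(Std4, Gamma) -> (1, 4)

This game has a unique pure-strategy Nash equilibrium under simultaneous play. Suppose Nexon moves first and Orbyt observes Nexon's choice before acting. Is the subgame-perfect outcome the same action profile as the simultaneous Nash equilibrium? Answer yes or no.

no

Solve by backward induction (Nexon leads).
- Std1: BR = Beta, leader payoff 4.
- Std2: BR = Alpha, leader payoff 8.
- Std3: BR = Beta, leader payoff 6.
- Std4: BR = Alpha, leader payoff 3.
Maximizing over 4, 8, 6, 3, Nexon chooses Std2. Subgame-perfect outcome: (Std2, Alpha) with payoffs (8, 8).
Now find the simultaneous Nash equilibrium.
Nexon's best replies: Alpha→Std1; Beta→Std3; Gamma→Std1.
Orbyt's best replies: Std1→Beta; Std2→Alpha; Std3→Beta; Std4→Alpha.
The unique mutual best reply is (Std3, Beta), giving (6, 7).
Sequential outcome (Std2, Alpha) differs from the Nash profile (Std3, Beta).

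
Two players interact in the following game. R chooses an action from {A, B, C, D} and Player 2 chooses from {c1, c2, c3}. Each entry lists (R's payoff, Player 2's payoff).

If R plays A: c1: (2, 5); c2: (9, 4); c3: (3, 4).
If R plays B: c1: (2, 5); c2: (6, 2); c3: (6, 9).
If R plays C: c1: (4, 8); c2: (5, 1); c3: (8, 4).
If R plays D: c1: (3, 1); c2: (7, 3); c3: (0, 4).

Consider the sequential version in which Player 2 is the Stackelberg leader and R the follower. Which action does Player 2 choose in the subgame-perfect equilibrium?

c1

Solve by backward induction (Player 2 leads).
- c1 → R plays C (best of 2, 2, 4, 3); Player 2 gets 8.
- c2 → R plays A (best of 9, 6, 5, 7); Player 2 gets 4.
- c3 → R plays C (best of 3, 6, 8, 0); Player 2 gets 4.
Player 2's induced payoffs are 8, 4, 4, so Player 2 commits to c1. Subgame-perfect outcome: (C, c1) with payoffs (4, 8).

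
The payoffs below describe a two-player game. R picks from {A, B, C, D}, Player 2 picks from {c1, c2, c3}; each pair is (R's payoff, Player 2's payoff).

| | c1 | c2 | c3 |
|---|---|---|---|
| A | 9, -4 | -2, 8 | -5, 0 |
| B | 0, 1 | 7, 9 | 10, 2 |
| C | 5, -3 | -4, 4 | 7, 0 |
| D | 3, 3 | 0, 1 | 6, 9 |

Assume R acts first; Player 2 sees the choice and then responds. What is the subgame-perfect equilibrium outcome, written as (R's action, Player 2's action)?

(B, c2)

Player 2 best-responds to each possible R move:
- A → Player 2 plays c2 (best of -4, 8, 0); R gets -2.
- B → Player 2 plays c2 (best of 1, 9, 2); R gets 7.
- C → Player 2 plays c2 (best of -3, 4, 0); R gets -4.
- D → Player 2 plays c3 (best of 3, 1, 9); R gets 6.
Maximizing over -2, 7, -4, 6, R chooses B. Subgame-perfect outcome: (B, c2) with payoffs (7, 9).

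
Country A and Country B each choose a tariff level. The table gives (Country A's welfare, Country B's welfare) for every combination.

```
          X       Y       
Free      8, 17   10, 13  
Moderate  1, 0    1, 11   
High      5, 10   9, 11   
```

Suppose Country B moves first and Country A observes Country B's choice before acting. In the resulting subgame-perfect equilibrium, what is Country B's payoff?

17

Solve by backward induction (Country B leads).
- X → Country A plays Free (best of 8, 1, 5); Country B gets 17.
- Y → Country A plays Free (best of 10, 1, 9); Country B gets 13.
Among 17, 13, the best is 17 at X. Subgame-perfect outcome: (Free, X) with payoffs (8, 17).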